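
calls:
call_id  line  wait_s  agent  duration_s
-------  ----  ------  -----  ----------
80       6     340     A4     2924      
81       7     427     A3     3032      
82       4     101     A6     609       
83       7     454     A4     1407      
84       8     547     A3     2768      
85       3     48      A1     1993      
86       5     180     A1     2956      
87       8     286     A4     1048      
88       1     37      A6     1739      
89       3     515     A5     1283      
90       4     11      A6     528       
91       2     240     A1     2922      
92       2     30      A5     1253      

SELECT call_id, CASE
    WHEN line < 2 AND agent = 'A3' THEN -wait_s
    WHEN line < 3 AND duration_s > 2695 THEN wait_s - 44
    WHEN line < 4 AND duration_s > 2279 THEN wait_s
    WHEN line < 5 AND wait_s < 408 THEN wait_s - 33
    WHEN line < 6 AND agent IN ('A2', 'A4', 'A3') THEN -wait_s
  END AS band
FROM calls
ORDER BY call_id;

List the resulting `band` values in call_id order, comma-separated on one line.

NULL, NULL, 68, NULL, NULL, 15, NULL, NULL, 4, NULL, -22, 196, -3

call_id=80: (no match → NULL) → NULL
call_id=81: (no match → NULL) → NULL
call_id=82: line < 5 AND wait_s < 408 → 68
call_id=83: (no match → NULL) → NULL
call_id=84: (no match → NULL) → NULL
call_id=85: line < 5 AND wait_s < 408 → 15
call_id=86: (no match → NULL) → NULL
call_id=87: (no match → NULL) → NULL
call_id=88: line < 5 AND wait_s < 408 → 4
call_id=89: (no match → NULL) → NULL
call_id=90: line < 5 AND wait_s < 408 → -22
call_id=91: line < 3 AND duration_s > 2695 → 196
call_id=92: line < 5 AND wait_s < 408 → -3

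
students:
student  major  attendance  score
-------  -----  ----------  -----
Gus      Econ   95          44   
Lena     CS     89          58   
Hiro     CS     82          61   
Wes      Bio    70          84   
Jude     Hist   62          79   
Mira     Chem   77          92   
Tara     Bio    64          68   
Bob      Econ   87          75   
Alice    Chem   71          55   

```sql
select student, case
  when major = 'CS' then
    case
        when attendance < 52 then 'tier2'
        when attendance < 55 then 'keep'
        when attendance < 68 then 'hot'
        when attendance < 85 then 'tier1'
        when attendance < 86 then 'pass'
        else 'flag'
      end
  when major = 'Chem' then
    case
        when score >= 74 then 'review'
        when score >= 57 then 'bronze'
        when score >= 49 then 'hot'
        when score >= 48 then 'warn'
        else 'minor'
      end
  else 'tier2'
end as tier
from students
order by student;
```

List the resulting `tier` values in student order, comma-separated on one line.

hot, tier2, tier2, tier1, tier2, flag, review, tier2, tier2

student=Alice: major='Chem' → inner[score >= 49] → hot
student=Bob: major='Econ' → outer ELSE → tier2
student=Gus: major='Econ' → outer ELSE → tier2
student=Hiro: major='CS' → inner[attendance < 85] → tier1
student=Jude: major='Hist' → outer ELSE → tier2
student=Lena: major='CS' → inner[ELSE] → flag
student=Mira: major='Chem' → inner[score >= 74] → review
student=Tara: major='Bio' → outer ELSE → tier2
student=Wes: major='Bio' → outer ELSE → tier2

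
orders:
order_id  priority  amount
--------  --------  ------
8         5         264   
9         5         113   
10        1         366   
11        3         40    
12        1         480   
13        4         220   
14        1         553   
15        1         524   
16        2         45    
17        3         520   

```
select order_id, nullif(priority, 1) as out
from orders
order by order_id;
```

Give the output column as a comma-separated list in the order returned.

5, 5, NULL, 3, NULL, 4, NULL, NULL, 2, 3

order_id=8: priority=5 vs 1: differ → 5
order_id=9: priority=5 vs 1: differ → 5
order_id=10: priority=1 vs 1: equal → NULL
order_id=11: priority=3 vs 1: differ → 3
order_id=12: priority=1 vs 1: equal → NULL
order_id=13: priority=4 vs 1: differ → 4
order_id=14: priority=1 vs 1: equal → NULL
order_id=15: priority=1 vs 1: equal → NULL
order_id=16: priority=2 vs 1: differ → 2
order_id=17: priority=3 vs 1: differ → 3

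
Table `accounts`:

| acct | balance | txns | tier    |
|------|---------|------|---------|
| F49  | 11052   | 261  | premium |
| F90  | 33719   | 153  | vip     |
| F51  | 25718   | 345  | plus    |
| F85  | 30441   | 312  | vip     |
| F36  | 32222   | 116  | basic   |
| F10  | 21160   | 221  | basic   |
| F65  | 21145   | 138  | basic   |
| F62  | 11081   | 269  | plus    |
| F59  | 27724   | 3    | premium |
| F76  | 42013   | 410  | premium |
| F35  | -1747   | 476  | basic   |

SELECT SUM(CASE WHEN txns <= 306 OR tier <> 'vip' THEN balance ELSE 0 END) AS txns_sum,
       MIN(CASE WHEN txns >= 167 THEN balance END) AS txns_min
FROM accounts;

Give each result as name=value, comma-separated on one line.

txns_sum=224087, txns_min=-1747

[txns_sum: txns <= 306 OR tier <> 'vip']
acct=F49: ✓ → 11052
acct=F90: ✓ → 33719
acct=F51: ✓ → 25718
acct=F85: ✗
acct=F36: ✓ → 32222
acct=F10: ✓ → 21160
acct=F65: ✓ → 21145
acct=F62: ✓ → 11081
acct=F59: ✓ → 27724
acct=F76: ✓ → 42013
acct=F35: ✓ → -1747
txns_sum = 11052 + 33719 + 25718 + 32222 + 21160 + 21145 + 11081 + 27724 + 42013 + -1747 = 224087
—
[txns_min: txns >= 167]
acct=F49: ✓ → 11052
acct=F90: ✗
acct=F51: ✓ → 25718
acct=F85: ✓ → 30441
acct=F36: ✗
acct=F10: ✓ → 21160
acct=F65: ✗
acct=F62: ✓ → 11081
acct=F59: ✗
acct=F76: ✓ → 42013
acct=F35: ✓ → -1747
txns_min = MIN(11052, 25718, 30441, 21160, 11081, 42013, -1747) = -1747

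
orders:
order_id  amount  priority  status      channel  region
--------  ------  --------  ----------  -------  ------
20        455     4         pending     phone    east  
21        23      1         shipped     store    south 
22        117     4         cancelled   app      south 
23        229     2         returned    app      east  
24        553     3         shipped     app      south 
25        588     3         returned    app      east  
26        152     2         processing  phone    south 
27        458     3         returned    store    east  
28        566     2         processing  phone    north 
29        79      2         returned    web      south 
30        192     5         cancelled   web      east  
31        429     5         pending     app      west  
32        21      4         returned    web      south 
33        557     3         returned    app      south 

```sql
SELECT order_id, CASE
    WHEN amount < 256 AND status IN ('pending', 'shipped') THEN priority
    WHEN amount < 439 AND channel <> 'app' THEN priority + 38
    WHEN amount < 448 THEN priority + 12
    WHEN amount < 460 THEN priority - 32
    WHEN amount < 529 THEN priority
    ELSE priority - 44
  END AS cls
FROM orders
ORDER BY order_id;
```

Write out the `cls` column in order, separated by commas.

-28, 1, 16, 14, -41, -41, 40, -29, -42, 40, 43, 17, 42, -41

order_id=20: amount < 460 → -28
order_id=21: amount < 256 AND status IN ('pending', 'shipped') → 1
order_id=22: amount < 448 → 16
order_id=23: amount < 448 → 14
order_id=24: ELSE → -41
order_id=25: ELSE → -41
order_id=26: amount < 439 AND channel <> 'app' → 40
order_id=27: amount < 460 → -29
order_id=28: ELSE → -42
order_id=29: amount < 439 AND channel <> 'app' → 40
order_id=30: amount < 439 AND channel <> 'app' → 43
order_id=31: amount < 448 → 17
order_id=32: amount < 439 AND channel <> 'app' → 42
order_id=33: ELSE → -41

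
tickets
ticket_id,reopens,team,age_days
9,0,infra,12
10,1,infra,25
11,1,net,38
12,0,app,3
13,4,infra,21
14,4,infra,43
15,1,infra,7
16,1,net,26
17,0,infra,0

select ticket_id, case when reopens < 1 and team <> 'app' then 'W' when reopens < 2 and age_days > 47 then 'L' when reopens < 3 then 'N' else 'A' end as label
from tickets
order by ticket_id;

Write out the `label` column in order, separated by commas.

ticket_id=9: reopens < 1 and team <> 'app' → W
ticket_id=10: reopens < 3 → N
ticket_id=11: reopens < 3 → N
ticket_id=12: reopens < 3 → N
ticket_id=13: ELSE → A
ticket_id=14: ELSE → A
ticket_id=15: reopens < 3 → N
ticket_id=16: reopens < 3 → N
ticket_id=17: reopens < 1 and team <> 'app' → W

W, N, N, N, A, A, N, N, W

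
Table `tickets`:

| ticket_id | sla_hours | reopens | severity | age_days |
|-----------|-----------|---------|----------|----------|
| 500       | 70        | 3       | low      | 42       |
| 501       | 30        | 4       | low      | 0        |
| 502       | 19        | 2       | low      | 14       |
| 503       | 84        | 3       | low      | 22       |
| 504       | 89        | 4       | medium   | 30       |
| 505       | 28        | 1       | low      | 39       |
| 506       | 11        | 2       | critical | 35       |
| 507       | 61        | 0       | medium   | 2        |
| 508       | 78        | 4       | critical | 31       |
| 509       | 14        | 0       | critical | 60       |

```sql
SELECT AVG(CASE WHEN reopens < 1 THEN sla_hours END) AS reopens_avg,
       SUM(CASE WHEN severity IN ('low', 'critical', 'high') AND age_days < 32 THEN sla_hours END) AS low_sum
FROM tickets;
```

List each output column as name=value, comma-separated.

[reopens_avg: reopens < 1]
ticket_id=500: ✗
ticket_id=501: ✗
ticket_id=502: ✗
ticket_id=503: ✗
ticket_id=504: ✗
ticket_id=505: ✗
ticket_id=506: ✗
ticket_id=507: ✓ → 61
ticket_id=508: ✗
ticket_id=509: ✓ → 14
reopens_avg = (61 + 14) / 2 = 37.5
—
[low_sum: severity IN ('low', 'critical', 'high') AND age_days < 32]
ticket_id=500: ✗
ticket_id=501: ✓ → 30
ticket_id=502: ✓ → 19
ticket_id=503: ✓ → 84
ticket_id=504: ✗
ticket_id=505: ✗
ticket_id=506: ✗
ticket_id=507: ✗
ticket_id=508: ✓ → 78
ticket_id=509: ✗
low_sum = 30 + 19 + 84 + 78 = 211

reopens_avg=37.5, low_sum=211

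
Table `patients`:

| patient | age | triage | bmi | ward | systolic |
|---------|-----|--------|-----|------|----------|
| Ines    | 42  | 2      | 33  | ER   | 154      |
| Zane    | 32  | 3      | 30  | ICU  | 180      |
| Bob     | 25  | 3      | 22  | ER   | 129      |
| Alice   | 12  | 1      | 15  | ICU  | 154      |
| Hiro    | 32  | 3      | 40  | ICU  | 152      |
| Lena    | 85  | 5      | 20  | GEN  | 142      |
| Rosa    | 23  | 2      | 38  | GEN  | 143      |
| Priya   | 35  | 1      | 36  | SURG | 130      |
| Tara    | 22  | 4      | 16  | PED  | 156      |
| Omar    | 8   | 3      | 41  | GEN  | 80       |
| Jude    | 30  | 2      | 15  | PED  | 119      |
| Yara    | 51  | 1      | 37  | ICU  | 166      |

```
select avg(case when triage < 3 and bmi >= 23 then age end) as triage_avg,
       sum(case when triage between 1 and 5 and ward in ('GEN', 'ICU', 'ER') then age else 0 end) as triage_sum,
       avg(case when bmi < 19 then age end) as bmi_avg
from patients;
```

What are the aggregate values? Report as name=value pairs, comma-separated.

[triage_avg: triage < 3 and bmi >= 23]
patient=Ines: ✓ → 42
patient=Zane: ✗
patient=Bob: ✗
patient=Alice: ✗
patient=Hiro: ✗
patient=Lena: ✗
patient=Rosa: ✓ → 23
patient=Priya: ✓ → 35
patient=Tara: ✗
patient=Omar: ✗
patient=Jude: ✗
patient=Yara: ✓ → 51
triage_avg = (42 + 23 + 35 + 51) / 4 = 37.75
—
[triage_sum: triage between 1 and 5 and ward in ('GEN', 'ICU', 'ER')]
patient=Ines: ✓ → 42
patient=Zane: ✓ → 32
patient=Bob: ✓ → 25
patient=Alice: ✓ → 12
patient=Hiro: ✓ → 32
patient=Lena: ✓ → 85
patient=Rosa: ✓ → 23
patient=Priya: ✗
patient=Tara: ✗
patient=Omar: ✓ → 8
patient=Jude: ✗
patient=Yara: ✓ → 51
triage_sum = 42 + 32 + 25 + 12 + 32 + 85 + 23 + 8 + 51 = 310
—
[bmi_avg: bmi < 19]
patient=Ines: ✗
patient=Zane: ✗
patient=Bob: ✗
patient=Alice: ✓ → 12
patient=Hiro: ✗
patient=Lena: ✗
patient=Rosa: ✗
patient=Priya: ✗
patient=Tara: ✓ → 22
patient=Omar: ✗
patient=Jude: ✓ → 30
patient=Yara: ✗
bmi_avg = (12 + 22 + 30) / 3 = 21.3333333333

triage_avg=37.75, triage_sum=310, bmi_avg=21.3333333333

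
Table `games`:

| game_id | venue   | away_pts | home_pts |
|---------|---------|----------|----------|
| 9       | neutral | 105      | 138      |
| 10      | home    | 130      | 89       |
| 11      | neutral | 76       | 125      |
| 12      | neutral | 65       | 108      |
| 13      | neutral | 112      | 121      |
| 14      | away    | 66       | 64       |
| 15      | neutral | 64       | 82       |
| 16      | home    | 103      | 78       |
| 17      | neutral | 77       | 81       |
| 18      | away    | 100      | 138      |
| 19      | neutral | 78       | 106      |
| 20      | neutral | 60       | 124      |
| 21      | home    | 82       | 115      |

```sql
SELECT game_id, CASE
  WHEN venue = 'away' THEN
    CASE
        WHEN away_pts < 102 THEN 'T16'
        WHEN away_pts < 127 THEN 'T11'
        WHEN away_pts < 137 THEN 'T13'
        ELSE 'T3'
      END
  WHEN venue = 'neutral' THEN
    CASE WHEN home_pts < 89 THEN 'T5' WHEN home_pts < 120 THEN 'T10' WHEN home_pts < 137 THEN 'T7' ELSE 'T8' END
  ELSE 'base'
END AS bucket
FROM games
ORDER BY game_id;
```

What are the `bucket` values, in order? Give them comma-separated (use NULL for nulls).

T8, base, T7, T10, T7, T16, T5, base, T5, T16, T10, T7, base

game_id=9: venue='neutral' → inner[ELSE] → T8
game_id=10: venue='home' → outer ELSE → base
game_id=11: venue='neutral' → inner[home_pts < 137] → T7
game_id=12: venue='neutral' → inner[home_pts < 120] → T10
game_id=13: venue='neutral' → inner[home_pts < 137] → T7
game_id=14: venue='away' → inner[away_pts < 102] → T16
game_id=15: venue='neutral' → inner[home_pts < 89] → T5
game_id=16: venue='home' → outer ELSE → base
game_id=17: venue='neutral' → inner[home_pts < 89] → T5
game_id=18: venue='away' → inner[away_pts < 102] → T16
game_id=19: venue='neutral' → inner[home_pts < 120] → T10
game_id=20: venue='neutral' → inner[home_pts < 137] → T7
game_id=21: venue='home' → outer ELSE → base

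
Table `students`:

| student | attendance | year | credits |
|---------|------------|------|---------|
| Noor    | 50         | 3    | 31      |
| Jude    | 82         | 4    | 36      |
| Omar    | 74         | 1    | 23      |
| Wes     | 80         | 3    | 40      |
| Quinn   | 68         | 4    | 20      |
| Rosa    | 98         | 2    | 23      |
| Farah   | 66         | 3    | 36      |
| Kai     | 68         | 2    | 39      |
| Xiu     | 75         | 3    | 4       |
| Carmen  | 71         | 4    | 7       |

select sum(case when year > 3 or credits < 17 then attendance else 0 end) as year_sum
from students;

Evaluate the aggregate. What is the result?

student=Noor: ✗
student=Jude: ✓ → 82
student=Omar: ✗
student=Wes: ✗
student=Quinn: ✓ → 68
student=Rosa: ✗
student=Farah: ✗
student=Kai: ✗
student=Xiu: ✓ → 75
student=Carmen: ✓ → 71
year_sum = 82 + 68 + 75 + 71 = 296

296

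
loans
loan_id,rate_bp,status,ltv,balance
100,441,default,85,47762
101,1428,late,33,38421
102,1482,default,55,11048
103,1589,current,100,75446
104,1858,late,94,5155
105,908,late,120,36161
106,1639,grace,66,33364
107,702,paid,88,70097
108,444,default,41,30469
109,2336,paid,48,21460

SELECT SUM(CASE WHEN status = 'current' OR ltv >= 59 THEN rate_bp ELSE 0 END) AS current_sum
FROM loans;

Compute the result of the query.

7137

loan_id=100: ✓ → 441
loan_id=101: ✗
loan_id=102: ✗
loan_id=103: ✓ → 1589
loan_id=104: ✓ → 1858
loan_id=105: ✓ → 908
loan_id=106: ✓ → 1639
loan_id=107: ✓ → 702
loan_id=108: ✗
loan_id=109: ✗
current_sum = 441 + 1589 + 1858 + 908 + 1639 + 702 = 7137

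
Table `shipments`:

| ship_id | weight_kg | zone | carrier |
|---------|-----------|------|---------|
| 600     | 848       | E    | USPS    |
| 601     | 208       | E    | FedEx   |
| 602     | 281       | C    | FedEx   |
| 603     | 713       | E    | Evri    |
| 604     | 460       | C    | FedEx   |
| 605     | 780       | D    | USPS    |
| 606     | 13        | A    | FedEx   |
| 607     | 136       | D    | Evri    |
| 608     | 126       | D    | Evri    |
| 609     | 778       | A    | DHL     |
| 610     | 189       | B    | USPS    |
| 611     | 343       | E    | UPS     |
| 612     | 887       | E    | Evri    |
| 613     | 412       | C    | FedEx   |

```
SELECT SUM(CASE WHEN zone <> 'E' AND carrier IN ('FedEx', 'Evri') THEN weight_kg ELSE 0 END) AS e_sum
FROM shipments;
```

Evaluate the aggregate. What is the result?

1428

ship_id=600: ✗
ship_id=601: ✗
ship_id=602: ✓ → 281
ship_id=603: ✗
ship_id=604: ✓ → 460
ship_id=605: ✗
ship_id=606: ✓ → 13
ship_id=607: ✓ → 136
ship_id=608: ✓ → 126
ship_id=609: ✗
ship_id=610: ✗
ship_id=611: ✗
ship_id=612: ✗
ship_id=613: ✓ → 412
e_sum = 281 + 460 + 13 + 136 + 126 + 412 = 1428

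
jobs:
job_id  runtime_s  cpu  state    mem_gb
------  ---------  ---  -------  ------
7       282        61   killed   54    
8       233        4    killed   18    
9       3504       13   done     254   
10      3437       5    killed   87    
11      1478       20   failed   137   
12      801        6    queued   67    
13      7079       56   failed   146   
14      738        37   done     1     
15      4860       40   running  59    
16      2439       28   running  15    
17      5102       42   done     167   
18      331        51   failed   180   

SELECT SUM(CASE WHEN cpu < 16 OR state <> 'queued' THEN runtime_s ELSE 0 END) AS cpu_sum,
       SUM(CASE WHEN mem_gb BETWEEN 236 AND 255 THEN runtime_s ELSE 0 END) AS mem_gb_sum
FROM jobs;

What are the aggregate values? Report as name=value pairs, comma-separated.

[cpu_sum: cpu < 16 OR state <> 'queued']
job_id=7: ✓ → 282
job_id=8: ✓ → 233
job_id=9: ✓ → 3504
job_id=10: ✓ → 3437
job_id=11: ✓ → 1478
job_id=12: ✓ → 801
job_id=13: ✓ → 7079
job_id=14: ✓ → 738
job_id=15: ✓ → 4860
job_id=16: ✓ → 2439
job_id=17: ✓ → 5102
job_id=18: ✓ → 331
cpu_sum = 282 + 233 + 3504 + 3437 + 1478 + 801 + 7079 + 738 + 4860 + 2439 + 5102 + 331 = 30284
—
[mem_gb_sum: mem_gb BETWEEN 236 AND 255]
job_id=7: ✗
job_id=8: ✗
job_id=9: ✓ → 3504
job_id=10: ✗
job_id=11: ✗
job_id=12: ✗
job_id=13: ✗
job_id=14: ✗
job_id=15: ✗
job_id=16: ✗
job_id=17: ✗
job_id=18: ✗
mem_gb_sum = 3504

cpu_sum=30284, mem_gb_sum=3504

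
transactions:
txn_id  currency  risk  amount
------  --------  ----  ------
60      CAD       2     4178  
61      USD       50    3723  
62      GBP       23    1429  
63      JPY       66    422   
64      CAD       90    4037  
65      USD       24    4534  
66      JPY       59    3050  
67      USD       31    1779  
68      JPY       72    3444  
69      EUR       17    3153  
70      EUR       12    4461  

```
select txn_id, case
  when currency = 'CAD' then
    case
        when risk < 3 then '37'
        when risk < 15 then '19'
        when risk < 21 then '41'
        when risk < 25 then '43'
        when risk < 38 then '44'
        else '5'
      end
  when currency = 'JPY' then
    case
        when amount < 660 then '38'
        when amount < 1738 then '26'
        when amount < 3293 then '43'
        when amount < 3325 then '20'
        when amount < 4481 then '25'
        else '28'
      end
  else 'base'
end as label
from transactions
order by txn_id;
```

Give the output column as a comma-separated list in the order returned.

37, base, base, 38, 5, base, 43, base, 25, base, base

txn_id=60: currency='CAD' → inner[risk < 3] → 37
txn_id=61: currency='USD' → outer ELSE → base
txn_id=62: currency='GBP' → outer ELSE → base
txn_id=63: currency='JPY' → inner[amount < 660] → 38
txn_id=64: currency='CAD' → inner[ELSE] → 5
txn_id=65: currency='USD' → outer ELSE → base
txn_id=66: currency='JPY' → inner[amount < 3293] → 43
txn_id=67: currency='USD' → outer ELSE → base
txn_id=68: currency='JPY' → inner[amount < 4481] → 25
txn_id=69: currency='EUR' → outer ELSE → base
txn_id=70: currency='EUR' → outer ELSE → base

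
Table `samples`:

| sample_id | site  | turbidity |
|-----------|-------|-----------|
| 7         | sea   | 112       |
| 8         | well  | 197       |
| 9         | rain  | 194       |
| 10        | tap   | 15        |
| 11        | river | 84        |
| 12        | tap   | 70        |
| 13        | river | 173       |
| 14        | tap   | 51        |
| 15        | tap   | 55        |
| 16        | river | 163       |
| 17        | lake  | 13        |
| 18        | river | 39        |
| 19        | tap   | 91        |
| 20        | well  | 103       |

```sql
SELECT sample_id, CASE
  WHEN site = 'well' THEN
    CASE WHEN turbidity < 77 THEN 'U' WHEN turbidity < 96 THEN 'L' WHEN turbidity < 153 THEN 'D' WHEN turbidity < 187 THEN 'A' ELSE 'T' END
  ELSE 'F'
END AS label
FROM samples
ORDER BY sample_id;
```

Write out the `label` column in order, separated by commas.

sample_id=7: site='sea' → outer ELSE → F
sample_id=8: site='well' → inner[ELSE] → T
sample_id=9: site='rain' → outer ELSE → F
sample_id=10: site='tap' → outer ELSE → F
sample_id=11: site='river' → outer ELSE → F
sample_id=12: site='tap' → outer ELSE → F
sample_id=13: site='river' → outer ELSE → F
sample_id=14: site='tap' → outer ELSE → F
sample_id=15: site='tap' → outer ELSE → F
sample_id=16: site='river' → outer ELSE → F
sample_id=17: site='lake' → outer ELSE → F
sample_id=18: site='river' → outer ELSE → F
sample_id=19: site='tap' → outer ELSE → F
sample_id=20: site='well' → inner[turbidity < 153] → D

F, T, F, F, F, F, F, F, F, F, F, F, F, D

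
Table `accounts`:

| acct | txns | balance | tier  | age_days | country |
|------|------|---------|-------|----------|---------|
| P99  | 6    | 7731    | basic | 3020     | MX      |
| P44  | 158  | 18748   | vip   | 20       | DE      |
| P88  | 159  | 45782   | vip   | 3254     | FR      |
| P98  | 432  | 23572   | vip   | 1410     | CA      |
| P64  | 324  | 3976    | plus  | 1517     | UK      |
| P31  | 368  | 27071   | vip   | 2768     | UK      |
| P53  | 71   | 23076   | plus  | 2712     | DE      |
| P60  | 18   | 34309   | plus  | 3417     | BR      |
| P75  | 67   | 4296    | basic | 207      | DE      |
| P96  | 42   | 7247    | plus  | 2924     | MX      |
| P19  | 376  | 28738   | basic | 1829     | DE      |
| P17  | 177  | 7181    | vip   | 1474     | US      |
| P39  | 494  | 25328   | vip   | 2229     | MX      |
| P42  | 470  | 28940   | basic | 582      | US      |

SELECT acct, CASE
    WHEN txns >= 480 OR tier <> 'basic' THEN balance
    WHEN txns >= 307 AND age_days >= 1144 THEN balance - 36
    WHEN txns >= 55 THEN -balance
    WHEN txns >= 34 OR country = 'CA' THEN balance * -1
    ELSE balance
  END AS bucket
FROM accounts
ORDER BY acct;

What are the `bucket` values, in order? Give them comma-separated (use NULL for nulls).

7181, 28702, 27071, 25328, -28940, 18748, 23076, 34309, 3976, -4296, 45782, 7247, 23572, 7731

acct=P17: txns >= 480 OR tier <> 'basic' → 7181
acct=P19: txns >= 307 AND age_days >= 1144 → 28702
acct=P31: txns >= 480 OR tier <> 'basic' → 27071
acct=P39: txns >= 480 OR tier <> 'basic' → 25328
acct=P42: txns >= 55 → -28940
acct=P44: txns >= 480 OR tier <> 'basic' → 18748
acct=P53: txns >= 480 OR tier <> 'basic' → 23076
acct=P60: txns >= 480 OR tier <> 'basic' → 34309
acct=P64: txns >= 480 OR tier <> 'basic' → 3976
acct=P75: txns >= 55 → -4296
acct=P88: txns >= 480 OR tier <> 'basic' → 45782
acct=P96: txns >= 480 OR tier <> 'basic' → 7247
acct=P98: txns >= 480 OR tier <> 'basic' → 23572
acct=P99: ELSE → 7731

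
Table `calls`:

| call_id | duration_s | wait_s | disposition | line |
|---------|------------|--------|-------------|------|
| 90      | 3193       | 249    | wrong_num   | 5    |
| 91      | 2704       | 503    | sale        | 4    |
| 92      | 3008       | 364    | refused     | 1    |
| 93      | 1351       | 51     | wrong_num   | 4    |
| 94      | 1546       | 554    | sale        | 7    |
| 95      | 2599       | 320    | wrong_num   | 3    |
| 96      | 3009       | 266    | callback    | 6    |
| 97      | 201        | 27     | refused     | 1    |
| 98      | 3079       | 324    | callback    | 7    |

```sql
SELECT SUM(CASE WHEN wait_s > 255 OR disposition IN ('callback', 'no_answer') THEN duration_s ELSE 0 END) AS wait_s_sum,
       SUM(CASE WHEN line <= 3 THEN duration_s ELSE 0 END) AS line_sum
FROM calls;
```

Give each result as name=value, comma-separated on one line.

wait_s_sum=15945, line_sum=5808

[wait_s_sum: wait_s > 255 OR disposition IN ('callback', 'no_answer')]
call_id=90: ✗
call_id=91: ✓ → 2704
call_id=92: ✓ → 3008
call_id=93: ✗
call_id=94: ✓ → 1546
call_id=95: ✓ → 2599
call_id=96: ✓ → 3009
call_id=97: ✗
call_id=98: ✓ → 3079
wait_s_sum = 2704 + 3008 + 1546 + 2599 + 3009 + 3079 = 15945
—
[line_sum: line <= 3]
call_id=90: ✗
call_id=91: ✗
call_id=92: ✓ → 3008
call_id=93: ✗
call_id=94: ✗
call_id=95: ✓ → 2599
call_id=96: ✗
call_id=97: ✓ → 201
call_id=98: ✗
line_sum = 3008 + 2599 + 201 = 5808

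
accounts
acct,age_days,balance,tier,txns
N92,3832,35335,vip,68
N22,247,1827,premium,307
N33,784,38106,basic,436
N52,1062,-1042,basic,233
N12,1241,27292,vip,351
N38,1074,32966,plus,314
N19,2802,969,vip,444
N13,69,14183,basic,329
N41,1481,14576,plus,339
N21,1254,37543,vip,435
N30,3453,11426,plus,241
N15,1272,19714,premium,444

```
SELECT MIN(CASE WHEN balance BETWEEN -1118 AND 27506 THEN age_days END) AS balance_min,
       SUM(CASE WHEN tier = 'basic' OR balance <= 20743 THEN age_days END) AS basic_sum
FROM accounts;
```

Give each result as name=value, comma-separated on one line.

[balance_min: balance BETWEEN -1118 AND 27506]
acct=N92: ✗
acct=N22: ✓ → 247
acct=N33: ✗
acct=N52: ✓ → 1062
acct=N12: ✓ → 1241
acct=N38: ✗
acct=N19: ✓ → 2802
acct=N13: ✓ → 69
acct=N41: ✓ → 1481
acct=N21: ✗
acct=N30: ✓ → 3453
acct=N15: ✓ → 1272
balance_min = MIN(247, 1062, 1241, 2802, 69, 1481, 3453, 1272) = 69
—
[basic_sum: tier = 'basic' OR balance <= 20743]
acct=N92: ✗
acct=N22: ✓ → 247
acct=N33: ✓ → 784
acct=N52: ✓ → 1062
acct=N12: ✗
acct=N38: ✗
acct=N19: ✓ → 2802
acct=N13: ✓ → 69
acct=N41: ✓ → 1481
acct=N21: ✗
acct=N30: ✓ → 3453
acct=N15: ✓ → 1272
basic_sum = 247 + 784 + 1062 + 2802 + 69 + 1481 + 3453 + 1272 = 11170

balance_min=69, basic_sum=11170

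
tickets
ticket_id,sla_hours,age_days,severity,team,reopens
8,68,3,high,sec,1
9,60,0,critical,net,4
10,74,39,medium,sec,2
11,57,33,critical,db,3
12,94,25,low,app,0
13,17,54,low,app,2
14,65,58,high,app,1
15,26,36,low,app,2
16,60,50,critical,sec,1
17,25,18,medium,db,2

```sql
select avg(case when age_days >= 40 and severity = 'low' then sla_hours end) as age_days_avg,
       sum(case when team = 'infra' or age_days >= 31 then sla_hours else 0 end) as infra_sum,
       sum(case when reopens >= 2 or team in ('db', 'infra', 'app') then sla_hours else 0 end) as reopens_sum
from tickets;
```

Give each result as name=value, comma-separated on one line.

age_days_avg=17, infra_sum=299, reopens_sum=418

[age_days_avg: age_days >= 40 and severity = 'low']
ticket_id=8: ✗
ticket_id=9: ✗
ticket_id=10: ✗
ticket_id=11: ✗
ticket_id=12: ✗
ticket_id=13: ✓ → 17
ticket_id=14: ✗
ticket_id=15: ✗
ticket_id=16: ✗
ticket_id=17: ✗
age_days_avg = 17
—
[infra_sum: team = 'infra' or age_days >= 31]
ticket_id=8: ✗
ticket_id=9: ✗
ticket_id=10: ✓ → 74
ticket_id=11: ✓ → 57
ticket_id=12: ✗
ticket_id=13: ✓ → 17
ticket_id=14: ✓ → 65
ticket_id=15: ✓ → 26
ticket_id=16: ✓ → 60
ticket_id=17: ✗
infra_sum = 74 + 57 + 17 + 65 + 26 + 60 = 299
—
[reopens_sum: reopens >= 2 or team in ('db', 'infra', 'app')]
ticket_id=8: ✗
ticket_id=9: ✓ → 60
ticket_id=10: ✓ → 74
ticket_id=11: ✓ → 57
ticket_id=12: ✓ → 94
ticket_id=13: ✓ → 17
ticket_id=14: ✓ → 65
ticket_id=15: ✓ → 26
ticket_id=16: ✗
ticket_id=17: ✓ → 25
reopens_sum = 60 + 74 + 57 + 94 + 17 + 65 + 26 + 25 = 418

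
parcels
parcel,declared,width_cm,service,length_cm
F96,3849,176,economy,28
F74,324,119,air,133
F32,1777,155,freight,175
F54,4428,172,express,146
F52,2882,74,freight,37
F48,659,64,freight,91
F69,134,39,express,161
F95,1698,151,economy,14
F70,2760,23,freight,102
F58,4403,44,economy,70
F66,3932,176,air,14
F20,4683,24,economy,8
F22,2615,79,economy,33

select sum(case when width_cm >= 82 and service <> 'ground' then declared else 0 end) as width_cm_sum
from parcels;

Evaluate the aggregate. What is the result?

16008

parcel=F96: ✓ → 3849
parcel=F74: ✓ → 324
parcel=F32: ✓ → 1777
parcel=F54: ✓ → 4428
parcel=F52: ✗
parcel=F48: ✗
parcel=F69: ✗
parcel=F95: ✓ → 1698
parcel=F70: ✗
parcel=F58: ✗
parcel=F66: ✓ → 3932
parcel=F20: ✗
parcel=F22: ✗
width_cm_sum = 3849 + 324 + 1777 + 4428 + 1698 + 3932 = 16008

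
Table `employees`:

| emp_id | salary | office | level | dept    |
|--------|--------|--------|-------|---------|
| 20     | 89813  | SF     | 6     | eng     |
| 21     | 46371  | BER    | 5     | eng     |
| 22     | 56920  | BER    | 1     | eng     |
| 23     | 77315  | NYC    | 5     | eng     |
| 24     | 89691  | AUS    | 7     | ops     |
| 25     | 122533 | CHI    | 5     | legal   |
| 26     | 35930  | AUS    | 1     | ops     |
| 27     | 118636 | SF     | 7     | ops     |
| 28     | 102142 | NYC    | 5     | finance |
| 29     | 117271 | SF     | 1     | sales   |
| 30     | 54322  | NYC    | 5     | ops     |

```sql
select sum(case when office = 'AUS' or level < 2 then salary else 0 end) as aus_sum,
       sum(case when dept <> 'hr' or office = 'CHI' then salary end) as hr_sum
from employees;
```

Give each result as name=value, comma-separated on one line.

aus_sum=299812, hr_sum=910944

[aus_sum: office = 'AUS' or level < 2]
emp_id=20: ✗
emp_id=21: ✗
emp_id=22: ✓ → 56920
emp_id=23: ✗
emp_id=24: ✓ → 89691
emp_id=25: ✗
emp_id=26: ✓ → 35930
emp_id=27: ✗
emp_id=28: ✗
emp_id=29: ✓ → 117271
emp_id=30: ✗
aus_sum = 56920 + 89691 + 35930 + 117271 = 299812
—
[hr_sum: dept <> 'hr' or office = 'CHI']
emp_id=20: ✓ → 89813
emp_id=21: ✓ → 46371
emp_id=22: ✓ → 56920
emp_id=23: ✓ → 77315
emp_id=24: ✓ → 89691
emp_id=25: ✓ → 122533
emp_id=26: ✓ → 35930
emp_id=27: ✓ → 118636
emp_id=28: ✓ → 102142
emp_id=29: ✓ → 117271
emp_id=30: ✓ → 54322
hr_sum = 89813 + 46371 + 56920 + 77315 + 89691 + 122533 + 35930 + 118636 + 102142 + 117271 + 54322 = 910944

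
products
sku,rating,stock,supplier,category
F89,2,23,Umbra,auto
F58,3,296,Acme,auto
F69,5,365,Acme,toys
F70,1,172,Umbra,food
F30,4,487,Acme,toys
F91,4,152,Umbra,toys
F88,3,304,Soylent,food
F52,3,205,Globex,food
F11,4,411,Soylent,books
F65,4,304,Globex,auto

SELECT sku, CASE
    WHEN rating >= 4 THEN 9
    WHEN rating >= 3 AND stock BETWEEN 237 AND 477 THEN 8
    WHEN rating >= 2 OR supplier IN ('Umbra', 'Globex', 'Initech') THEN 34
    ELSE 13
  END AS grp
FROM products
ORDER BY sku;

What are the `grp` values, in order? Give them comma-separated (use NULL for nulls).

9, 9, 34, 8, 9, 9, 34, 8, 34, 9

sku=F11: rating >= 4 → 9
sku=F30: rating >= 4 → 9
sku=F52: rating >= 2 OR supplier IN ('Umbra', 'Globex', 'Initech') → 34
sku=F58: rating >= 3 AND stock BETWEEN 237 AND 477 → 8
sku=F65: rating >= 4 → 9
sku=F69: rating >= 4 → 9
sku=F70: rating >= 2 OR supplier IN ('Umbra', 'Globex', 'Initech') → 34
sku=F88: rating >= 3 AND stock BETWEEN 237 AND 477 → 8
sku=F89: rating >= 2 OR supplier IN ('Umbra', 'Globex', 'Initech') → 34
sku=F91: rating >= 4 → 9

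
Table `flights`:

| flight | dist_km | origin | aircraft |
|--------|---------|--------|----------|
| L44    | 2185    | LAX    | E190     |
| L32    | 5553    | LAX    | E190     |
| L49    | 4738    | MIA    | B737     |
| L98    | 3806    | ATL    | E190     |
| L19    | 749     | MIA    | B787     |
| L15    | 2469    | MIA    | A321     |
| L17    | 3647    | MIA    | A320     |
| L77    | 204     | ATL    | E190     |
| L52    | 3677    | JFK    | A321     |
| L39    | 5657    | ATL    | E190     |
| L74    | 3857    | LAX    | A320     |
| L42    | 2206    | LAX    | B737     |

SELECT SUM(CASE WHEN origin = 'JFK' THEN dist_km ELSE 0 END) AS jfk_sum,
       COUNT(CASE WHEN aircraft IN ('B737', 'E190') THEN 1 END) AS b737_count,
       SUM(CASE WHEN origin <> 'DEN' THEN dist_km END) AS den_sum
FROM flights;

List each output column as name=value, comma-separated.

jfk_sum=3677, b737_count=7, den_sum=38748

[jfk_sum: origin = 'JFK']
flight=L44: ✗
flight=L32: ✗
flight=L49: ✗
flight=L98: ✗
flight=L19: ✗
flight=L15: ✗
flight=L17: ✗
flight=L77: ✗
flight=L52: ✓ → 3677
flight=L39: ✗
flight=L74: ✗
flight=L42: ✗
jfk_sum = 3677
—
[b737_count: aircraft IN ('B737', 'E190')]
flight=L44: ✓ → 1
flight=L32: ✓ → 1
flight=L49: ✓ → 1
flight=L98: ✓ → 1
flight=L19: ✗
flight=L15: ✗
flight=L17: ✗
flight=L77: ✓ → 1
flight=L52: ✗
flight=L39: ✓ → 1
flight=L74: ✗
flight=L42: ✓ → 1
b737_count = COUNT(1, 1, 1, 1, 1, 1, 1) = 7
—
[den_sum: origin <> 'DEN']
flight=L44: ✓ → 2185
flight=L32: ✓ → 5553
flight=L49: ✓ → 4738
flight=L98: ✓ → 3806
flight=L19: ✓ → 749
flight=L15: ✓ → 2469
flight=L17: ✓ → 3647
flight=L77: ✓ → 204
flight=L52: ✓ → 3677
flight=L39: ✓ → 5657
flight=L74: ✓ → 3857
flight=L42: ✓ → 2206
den_sum = 2185 + 5553 + 4738 + 3806 + 749 + 2469 + 3647 + 204 + 3677 + 5657 + 3857 + 2206 = 38748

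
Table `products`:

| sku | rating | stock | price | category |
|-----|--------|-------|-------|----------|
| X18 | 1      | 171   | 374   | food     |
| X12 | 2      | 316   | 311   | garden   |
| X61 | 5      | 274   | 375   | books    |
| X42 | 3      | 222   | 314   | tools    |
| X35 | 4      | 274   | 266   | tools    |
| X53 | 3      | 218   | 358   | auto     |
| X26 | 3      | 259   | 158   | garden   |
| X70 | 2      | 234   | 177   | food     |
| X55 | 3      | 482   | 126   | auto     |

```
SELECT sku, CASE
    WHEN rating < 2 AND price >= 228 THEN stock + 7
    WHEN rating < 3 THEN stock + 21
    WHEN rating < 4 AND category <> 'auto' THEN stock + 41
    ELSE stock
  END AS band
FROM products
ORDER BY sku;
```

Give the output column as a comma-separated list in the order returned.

sku=X12: rating < 3 → 337
sku=X18: rating < 2 AND price >= 228 → 178
sku=X26: rating < 4 AND category <> 'auto' → 300
sku=X35: ELSE → 274
sku=X42: rating < 4 AND category <> 'auto' → 263
sku=X53: ELSE → 218
sku=X55: ELSE → 482
sku=X61: ELSE → 274
sku=X70: rating < 3 → 255

337, 178, 300, 274, 263, 218, 482, 274, 255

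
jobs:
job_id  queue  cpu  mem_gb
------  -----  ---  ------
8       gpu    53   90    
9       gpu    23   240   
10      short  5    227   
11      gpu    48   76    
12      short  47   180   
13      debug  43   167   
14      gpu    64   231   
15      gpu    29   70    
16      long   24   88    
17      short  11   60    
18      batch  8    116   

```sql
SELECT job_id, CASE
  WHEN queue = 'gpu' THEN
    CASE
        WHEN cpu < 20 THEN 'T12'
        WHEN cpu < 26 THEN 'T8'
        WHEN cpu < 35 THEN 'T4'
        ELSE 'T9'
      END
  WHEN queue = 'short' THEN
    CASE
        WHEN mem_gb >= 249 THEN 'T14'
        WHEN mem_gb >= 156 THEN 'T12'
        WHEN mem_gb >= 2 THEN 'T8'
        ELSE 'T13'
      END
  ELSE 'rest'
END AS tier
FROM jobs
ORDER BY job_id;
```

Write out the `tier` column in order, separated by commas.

T9, T8, T12, T9, T12, rest, T9, T4, rest, T8, rest

job_id=8: queue='gpu' → inner[ELSE] → T9
job_id=9: queue='gpu' → inner[cpu < 26] → T8
job_id=10: queue='short' → inner[mem_gb >= 156] → T12
job_id=11: queue='gpu' → inner[ELSE] → T9
job_id=12: queue='short' → inner[mem_gb >= 156] → T12
job_id=13: queue='debug' → outer ELSE → rest
job_id=14: queue='gpu' → inner[ELSE] → T9
job_id=15: queue='gpu' → inner[cpu < 35] → T4
job_id=16: queue='long' → outer ELSE → rest
job_id=17: queue='short' → inner[mem_gb >= 2] → T8
job_id=18: queue='batch' → outer ELSE → rest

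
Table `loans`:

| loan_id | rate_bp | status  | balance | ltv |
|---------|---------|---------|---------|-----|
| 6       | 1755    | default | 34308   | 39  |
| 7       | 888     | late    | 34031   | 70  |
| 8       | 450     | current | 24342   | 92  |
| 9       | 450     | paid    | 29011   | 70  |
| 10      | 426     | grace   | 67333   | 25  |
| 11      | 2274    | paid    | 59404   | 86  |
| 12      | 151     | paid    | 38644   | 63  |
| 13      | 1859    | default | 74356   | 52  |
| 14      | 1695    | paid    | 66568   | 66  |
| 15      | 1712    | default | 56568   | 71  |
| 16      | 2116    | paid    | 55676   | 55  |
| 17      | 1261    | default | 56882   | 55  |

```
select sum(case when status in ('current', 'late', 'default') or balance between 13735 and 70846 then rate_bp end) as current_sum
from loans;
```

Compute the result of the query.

15037

loan_id=6: ✓ → 1755
loan_id=7: ✓ → 888
loan_id=8: ✓ → 450
loan_id=9: ✓ → 450
loan_id=10: ✓ → 426
loan_id=11: ✓ → 2274
loan_id=12: ✓ → 151
loan_id=13: ✓ → 1859
loan_id=14: ✓ → 1695
loan_id=15: ✓ → 1712
loan_id=16: ✓ → 2116
loan_id=17: ✓ → 1261
current_sum = 1755 + 888 + 450 + 450 + 426 + 2274 + 151 + 1859 + 1695 + 1712 + 2116 + 1261 = 15037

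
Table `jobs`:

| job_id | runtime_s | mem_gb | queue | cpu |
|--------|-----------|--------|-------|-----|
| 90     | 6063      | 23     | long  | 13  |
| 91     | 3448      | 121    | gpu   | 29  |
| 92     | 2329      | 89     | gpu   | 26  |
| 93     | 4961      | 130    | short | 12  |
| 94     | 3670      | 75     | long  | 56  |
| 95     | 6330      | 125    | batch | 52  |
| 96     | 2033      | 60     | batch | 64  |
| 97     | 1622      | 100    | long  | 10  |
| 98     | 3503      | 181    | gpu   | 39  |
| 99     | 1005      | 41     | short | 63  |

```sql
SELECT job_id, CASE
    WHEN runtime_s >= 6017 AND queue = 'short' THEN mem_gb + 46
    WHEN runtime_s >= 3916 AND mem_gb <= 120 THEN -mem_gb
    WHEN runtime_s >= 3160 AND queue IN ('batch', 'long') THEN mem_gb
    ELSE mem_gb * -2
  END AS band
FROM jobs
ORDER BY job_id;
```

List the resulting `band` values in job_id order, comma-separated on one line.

job_id=90: runtime_s >= 3916 AND mem_gb <= 120 → -23
job_id=91: ELSE → -242
job_id=92: ELSE → -178
job_id=93: ELSE → -260
job_id=94: runtime_s >= 3160 AND queue IN ('batch', 'long') → 75
job_id=95: runtime_s >= 3160 AND queue IN ('batch', 'long') → 125
job_id=96: ELSE → -120
job_id=97: ELSE → -200
job_id=98: ELSE → -362
job_id=99: ELSE → -82

-23, -242, -178, -260, 75, 125, -120, -200, -362, -82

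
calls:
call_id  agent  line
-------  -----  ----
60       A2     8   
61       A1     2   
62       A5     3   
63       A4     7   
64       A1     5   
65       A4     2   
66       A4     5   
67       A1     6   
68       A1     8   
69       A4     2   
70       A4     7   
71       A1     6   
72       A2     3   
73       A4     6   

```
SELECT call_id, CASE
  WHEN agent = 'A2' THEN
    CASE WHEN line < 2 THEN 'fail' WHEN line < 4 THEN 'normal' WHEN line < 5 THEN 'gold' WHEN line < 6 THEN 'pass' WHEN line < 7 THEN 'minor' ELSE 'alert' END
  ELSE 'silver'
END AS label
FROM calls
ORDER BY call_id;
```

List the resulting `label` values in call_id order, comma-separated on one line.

alert, silver, silver, silver, silver, silver, silver, silver, silver, silver, silver, silver, normal, silver

call_id=60: agent='A2' → inner[ELSE] → alert
call_id=61: agent='A1' → outer ELSE → silver
call_id=62: agent='A5' → outer ELSE → silver
call_id=63: agent='A4' → outer ELSE → silver
call_id=64: agent='A1' → outer ELSE → silver
call_id=65: agent='A4' → outer ELSE → silver
call_id=66: agent='A4' → outer ELSE → silver
call_id=67: agent='A1' → outer ELSE → silver
call_id=68: agent='A1' → outer ELSE → silver
call_id=69: agent='A4' → outer ELSE → silver
call_id=70: agent='A4' → outer ELSE → silver
call_id=71: agent='A1' → outer ELSE → silver
call_id=72: agent='A2' → inner[line < 4] → normal
call_id=73: agent='A4' → outer ELSE → silver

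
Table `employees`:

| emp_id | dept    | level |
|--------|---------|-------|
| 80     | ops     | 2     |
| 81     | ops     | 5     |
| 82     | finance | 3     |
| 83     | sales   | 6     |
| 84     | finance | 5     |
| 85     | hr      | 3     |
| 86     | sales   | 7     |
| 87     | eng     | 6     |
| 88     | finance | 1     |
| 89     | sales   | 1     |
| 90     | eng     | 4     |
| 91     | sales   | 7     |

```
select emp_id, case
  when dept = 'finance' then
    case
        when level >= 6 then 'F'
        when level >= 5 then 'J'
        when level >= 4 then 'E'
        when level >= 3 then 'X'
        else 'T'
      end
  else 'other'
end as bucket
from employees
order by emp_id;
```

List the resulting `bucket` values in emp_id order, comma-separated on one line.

emp_id=80: dept='ops' → outer ELSE → other
emp_id=81: dept='ops' → outer ELSE → other
emp_id=82: dept='finance' → inner[level >= 3] → X
emp_id=83: dept='sales' → outer ELSE → other
emp_id=84: dept='finance' → inner[level >= 5] → J
emp_id=85: dept='hr' → outer ELSE → other
emp_id=86: dept='sales' → outer ELSE → other
emp_id=87: dept='eng' → outer ELSE → other
emp_id=88: dept='finance' → inner[ELSE] → T
emp_id=89: dept='sales' → outer ELSE → other
emp_id=90: dept='eng' → outer ELSE → other
emp_id=91: dept='sales' → outer ELSE → other

other, other, X, other, J, other, other, other, T, other, other, other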